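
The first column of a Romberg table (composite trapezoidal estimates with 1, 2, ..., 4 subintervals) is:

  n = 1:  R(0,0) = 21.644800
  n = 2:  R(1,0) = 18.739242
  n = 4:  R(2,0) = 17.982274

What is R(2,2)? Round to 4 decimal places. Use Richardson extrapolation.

Richardson extrapolation on the trapezoidal column (denominator 4−1=3):
R(1,1) = (4·18.739242 − 21.644800) / 3 = 17.770723
R(2,1) = (4·17.982274 − 18.739242) / 3 = 17.729951
R(2,2) = 17.729951 + (17.729951 − 17.770723)/15 = 17.727233

17.7272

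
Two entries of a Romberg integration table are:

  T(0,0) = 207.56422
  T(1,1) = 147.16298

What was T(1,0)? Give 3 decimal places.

From T(1,1) = (4·T(1,0) − T(0,0))/3, solve for T(1,0):
4·T(1,0) = 3·147.16298 + 207.56422 = 649.05316
T(1,0) = 162.26329

162.263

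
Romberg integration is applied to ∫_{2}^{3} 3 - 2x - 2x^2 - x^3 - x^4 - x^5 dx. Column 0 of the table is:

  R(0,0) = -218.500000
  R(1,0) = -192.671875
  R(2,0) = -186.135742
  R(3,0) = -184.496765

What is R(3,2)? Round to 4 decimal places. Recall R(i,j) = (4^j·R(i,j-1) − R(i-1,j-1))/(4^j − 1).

-183.9500

R(2,1) = -186.135742 + (-186.135742 − (-192.671875))/3 = -183.957031
R(3,1) = -184.496765 + (-184.496765 − (-186.135742))/3 = -183.950439
R(3,2) = (16·(-183.950439) − (-183.957031)) / 15 = -183.950000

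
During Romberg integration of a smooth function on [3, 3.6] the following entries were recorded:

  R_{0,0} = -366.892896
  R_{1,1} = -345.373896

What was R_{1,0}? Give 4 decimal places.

-350.7536

From R_{1,1} = (4·R_{1,0} − R_{0,0})/3, solve for R_{1,0}:
4·R_{1,0} = 3·(-345.373896) + (-366.892896) = -1403.014584
R_{1,0} = -350.753646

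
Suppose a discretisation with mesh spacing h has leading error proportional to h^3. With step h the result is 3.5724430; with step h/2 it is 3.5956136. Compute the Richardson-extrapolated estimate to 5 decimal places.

3.59892

The leading error scales as h^3; refining by a factor of 2 reduces it by 2^3 = 8.
Extrapolated value = (8·A(h/2) − A(h)) / (8 − 1)
= (8·3.5956136 − 3.5724430) / 7
= 25.1924658 / 7 = 3.5989237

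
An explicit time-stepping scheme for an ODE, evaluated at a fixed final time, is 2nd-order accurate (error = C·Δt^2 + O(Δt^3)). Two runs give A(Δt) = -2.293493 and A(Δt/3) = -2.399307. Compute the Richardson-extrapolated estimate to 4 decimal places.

-2.4125

Extrapolated value = (9·A(Δt/3) − A(Δt)) / (9 − 1)
= (9·(-2.399307) − (-2.293493)) / 8
= -19.300270 / 8 = -2.412534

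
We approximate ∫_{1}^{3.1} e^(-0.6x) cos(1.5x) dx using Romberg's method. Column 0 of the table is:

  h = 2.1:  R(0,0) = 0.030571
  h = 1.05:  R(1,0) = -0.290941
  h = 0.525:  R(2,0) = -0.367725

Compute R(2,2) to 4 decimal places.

-0.3930

R(1,1) = (4·(-0.290941) − 0.030571) / 3 = -0.398112
R(2,1) = -0.367725 + (-0.367725 − (-0.290941))/3 = -0.393320
R(2,2) = -0.393320 + (-0.393320 − (-0.398112))/15 = -0.393001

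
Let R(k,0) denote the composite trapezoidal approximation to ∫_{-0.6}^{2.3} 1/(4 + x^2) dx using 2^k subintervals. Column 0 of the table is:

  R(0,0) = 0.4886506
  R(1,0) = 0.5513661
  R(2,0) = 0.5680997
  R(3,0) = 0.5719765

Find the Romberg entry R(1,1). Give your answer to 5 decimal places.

0.57227

Richardson extrapolation on the trapezoidal column (denominator 4−1=3):
R(1,1) = (4·0.5513661 − 0.4886506) / 3 = 0.5722713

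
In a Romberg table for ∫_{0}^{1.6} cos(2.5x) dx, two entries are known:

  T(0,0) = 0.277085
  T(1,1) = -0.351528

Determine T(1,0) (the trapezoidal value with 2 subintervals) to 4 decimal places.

From T(1,1) = (4·T(1,0) − T(0,0))/3, solve for T(1,0):
4·T(1,0) = 3·(-0.351528) + 0.277085 = -0.777499
T(1,0) = -0.194375

-0.1944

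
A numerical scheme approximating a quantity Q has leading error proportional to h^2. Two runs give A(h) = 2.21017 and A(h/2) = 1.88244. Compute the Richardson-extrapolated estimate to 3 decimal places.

1.773

The leading error scales as h^2; refining by a factor of 2 reduces it by 2^2 = 4.
Extrapolated value = (4·A(h/2) − A(h)) / (4 − 1)
= (4·1.88244 − 2.21017) / 3
= 5.31959 / 3 = 1.77320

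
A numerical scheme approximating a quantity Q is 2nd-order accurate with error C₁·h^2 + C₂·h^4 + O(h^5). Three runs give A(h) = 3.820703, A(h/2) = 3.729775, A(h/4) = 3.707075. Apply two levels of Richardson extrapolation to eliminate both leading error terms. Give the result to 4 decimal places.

First eliminate the h^2 term (factor 2^2 = 4):
  B₁ = (4·3.729775 − 3.820703)/3 = 3.699466
  B₂ = (4·3.707075 − 3.729775)/3 = 3.699508
Then eliminate the h^4 term (factor 2^4 = 16):
  (16·3.699508 − 3.699466)/15 = 3.699511

3.6995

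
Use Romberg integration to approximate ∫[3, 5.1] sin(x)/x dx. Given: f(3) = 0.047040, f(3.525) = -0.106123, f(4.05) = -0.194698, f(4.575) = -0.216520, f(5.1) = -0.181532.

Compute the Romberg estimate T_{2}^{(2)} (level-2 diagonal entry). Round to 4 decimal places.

T_{0}^{(0)} (trapezoid, 1 panel, h=2.1000): -0.141217
T_{1}^{(0)} (trapezoid, 2 panels, h=1.0500): -0.275041
T_{2}^{(0)} (trapezoid, 4 panels, h=0.5250): -0.306908
T_{1}^{(1)} = -0.275041 + (-0.275041 − (-0.141217))/3 = -0.319649
T_{2}^{(1)} = -0.306908 + (-0.306908 − (-0.275041))/3 = -0.317530
T_{2}^{(2)} = -0.317530 + (-0.317530 − (-0.319649))/15 = -0.317389

-0.3174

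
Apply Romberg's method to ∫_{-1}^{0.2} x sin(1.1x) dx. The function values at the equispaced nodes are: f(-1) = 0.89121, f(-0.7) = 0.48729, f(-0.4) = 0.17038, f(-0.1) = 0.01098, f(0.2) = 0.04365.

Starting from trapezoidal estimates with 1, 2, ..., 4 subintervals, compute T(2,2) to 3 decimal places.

0.327

T(0,0) (trapezoid, 1 panel, h=1.2000): 0.56092
T(1,0) (trapezoid, 2 panels, h=0.6000): 0.38269
T(2,0) (trapezoid, 4 panels, h=0.3000): 0.34082
T(1,1) = 0.38269 + (0.38269 − 0.56092)/3 = 0.32328
T(2,1) = 0.34082 + (0.34082 − 0.38269)/3 = 0.32686
T(2,2) = 0.32686 + (0.32686 − 0.32328)/15 = 0.32710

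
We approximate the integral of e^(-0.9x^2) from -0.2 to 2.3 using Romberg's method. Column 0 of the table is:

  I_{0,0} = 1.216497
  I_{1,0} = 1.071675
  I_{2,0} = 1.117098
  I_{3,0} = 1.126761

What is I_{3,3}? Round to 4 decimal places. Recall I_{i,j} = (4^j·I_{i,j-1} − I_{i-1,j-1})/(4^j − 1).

1.1297

Richardson extrapolation on the trapezoidal column (denominator 4−1=3):
I_{1,1} = 1.071675 + (1.071675 − 1.216497)/3 = 1.023401
I_{2,1} = (4·1.117098 − 1.071675) / 3 = 1.132239
I_{3,1} = 1.126761 + (1.126761 − 1.117098)/3 = 1.129982
I_{2,2} = 1.132239 + (1.132239 − 1.023401)/15 = 1.139495
I_{3,2} = (16·1.129982 − 1.132239) / 15 = 1.129832
I_{3,3} = 1.129832 + (1.129832 − 1.139495)/63 = 1.129679
(Column j=1 coincides with Simpson's rule on the same nodes.)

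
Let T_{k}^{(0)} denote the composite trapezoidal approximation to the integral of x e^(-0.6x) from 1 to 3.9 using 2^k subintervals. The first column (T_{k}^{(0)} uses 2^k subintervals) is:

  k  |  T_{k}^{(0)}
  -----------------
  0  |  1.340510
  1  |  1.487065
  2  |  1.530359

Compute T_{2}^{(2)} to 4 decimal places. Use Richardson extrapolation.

1.5454

Richardson extrapolation on the trapezoidal column (denominator 4−1=3):
T_{1}^{(1)} = (4·1.487065 − 1.340510) / 3 = 1.535917
T_{2}^{(1)} = 1.530359 + (1.530359 − 1.487065)/3 = 1.544790
T_{2}^{(2)} = (16·1.544790 − 1.535917) / 15 = 1.545382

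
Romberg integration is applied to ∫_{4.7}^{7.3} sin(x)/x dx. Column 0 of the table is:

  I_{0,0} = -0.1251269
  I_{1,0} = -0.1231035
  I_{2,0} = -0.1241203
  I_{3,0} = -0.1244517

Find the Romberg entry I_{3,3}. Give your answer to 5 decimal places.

Richardson extrapolation on the trapezoidal column (denominator 4−1=3):
I_{1,1} = -0.1231035 + (-0.1231035 − (-0.1251269))/3 = -0.1224290
I_{2,1} = (4·(-0.1241203) − (-0.1231035)) / 3 = -0.1244592
I_{3,1} = (4·(-0.1244517) − (-0.1241203)) / 3 = -0.1245622
I_{2,2} = -0.1244592 + (-0.1244592 − (-0.1224290))/15 = -0.1245945
I_{3,2} = -0.1245622 + (-0.1245622 − (-0.1244592))/15 = -0.1245691
I_{3,3} = (64·(-0.1245691) − (-0.1245945)) / 63 = -0.1245687

-0.12457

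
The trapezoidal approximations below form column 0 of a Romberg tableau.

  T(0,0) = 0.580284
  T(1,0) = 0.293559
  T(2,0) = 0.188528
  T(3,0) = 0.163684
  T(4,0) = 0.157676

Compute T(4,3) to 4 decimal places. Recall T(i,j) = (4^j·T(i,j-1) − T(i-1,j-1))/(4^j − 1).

0.1557

Richardson extrapolation on the trapezoidal column (denominator 4−1=3):
T(2,1) = 0.188528 + (0.188528 − 0.293559)/3 = 0.153518
T(3,1) = (4·0.163684 − 0.188528) / 3 = 0.155403
T(4,1) = 0.157676 + (0.157676 − 0.163684)/3 = 0.155673
T(3,2) = (16·0.155403 − 0.153518) / 15 = 0.155529
T(4,2) = (16·0.155673 − 0.155403) / 15 = 0.155691
T(4,3) = 0.155691 + (0.155691 − 0.155529)/63 = 0.155694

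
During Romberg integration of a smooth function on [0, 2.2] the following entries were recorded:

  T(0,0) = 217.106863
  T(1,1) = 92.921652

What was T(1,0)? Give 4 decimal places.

From T(1,1) = (4·T(1,0) − T(0,0))/3, solve for T(1,0):
4·T(1,0) = 3·92.921652 + 217.106863 = 495.871819
T(1,0) = 123.967955

123.9680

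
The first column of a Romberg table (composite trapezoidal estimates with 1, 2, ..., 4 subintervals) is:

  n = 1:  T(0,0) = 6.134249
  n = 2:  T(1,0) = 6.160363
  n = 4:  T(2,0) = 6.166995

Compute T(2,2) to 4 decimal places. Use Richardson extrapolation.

6.1692

Richardson extrapolation on the trapezoidal column (denominator 4−1=3):
T(1,1) = (4·6.160363 − 6.134249) / 3 = 6.169068
T(2,1) = 6.166995 + (6.166995 − 6.160363)/3 = 6.169206
T(2,2) = 6.169206 + (6.169206 − 6.169068)/15 = 6.169215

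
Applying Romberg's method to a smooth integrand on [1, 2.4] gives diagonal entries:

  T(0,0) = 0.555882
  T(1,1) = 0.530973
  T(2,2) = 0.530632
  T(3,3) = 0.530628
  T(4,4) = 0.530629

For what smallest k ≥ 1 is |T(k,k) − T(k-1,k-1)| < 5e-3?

|T(1,1) − T(0,0)| = 0.024909 ≥ 5e-3
|T(2,2) − T(1,1)| = 0.000341 < 5e-3

k = 2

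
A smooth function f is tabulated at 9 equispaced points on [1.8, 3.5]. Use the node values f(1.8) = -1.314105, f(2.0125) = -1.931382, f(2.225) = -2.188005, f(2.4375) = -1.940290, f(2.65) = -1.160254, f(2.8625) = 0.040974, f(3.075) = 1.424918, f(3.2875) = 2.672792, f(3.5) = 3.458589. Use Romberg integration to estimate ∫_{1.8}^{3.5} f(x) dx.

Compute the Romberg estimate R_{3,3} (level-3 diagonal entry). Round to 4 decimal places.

R_{0,0} (trapezoid, 1 panel, h=1.7000): 1.822811
R_{1,0} (trapezoid, 2 panels, h=0.8500): -0.074810
R_{2,0} (trapezoid, 4 panels, h=0.4250): -0.361717
R_{3,0} (trapezoid, 8 panels, h=0.2125): -0.426914
R_{1,1} = -0.074810 + (-0.074810 − 1.822811)/3 = -0.707350
R_{2,1} = -0.361717 + (-0.361717 − (-0.074810))/3 = -0.457353
R_{3,1} = -0.426914 + (-0.426914 − (-0.361717))/3 = -0.448646
R_{2,2} = -0.457353 + (-0.457353 − (-0.707350))/15 = -0.440687
R_{3,2} = -0.448646 + (-0.448646 − (-0.457353))/15 = -0.448066
R_{3,3} = -0.448066 + (-0.448066 − (-0.440687))/63 = -0.448183

-0.4482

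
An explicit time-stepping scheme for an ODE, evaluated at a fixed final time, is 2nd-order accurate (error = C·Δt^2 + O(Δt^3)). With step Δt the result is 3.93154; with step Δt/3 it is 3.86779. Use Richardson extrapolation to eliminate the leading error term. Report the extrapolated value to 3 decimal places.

The leading error scales as Δt^2; refining by a factor of 3 reduces it by 3^2 = 9.
Extrapolated value = (9·A(Δt/3) − A(Δt)) / (9 − 1)
= (9·3.86779 − 3.93154) / 8
= 30.87857 / 8 = 3.85982

3.860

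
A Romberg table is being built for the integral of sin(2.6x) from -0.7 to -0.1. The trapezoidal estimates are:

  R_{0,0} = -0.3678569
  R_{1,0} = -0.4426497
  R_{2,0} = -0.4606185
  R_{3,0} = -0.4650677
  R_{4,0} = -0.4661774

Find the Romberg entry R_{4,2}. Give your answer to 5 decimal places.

-0.46655

R_{3,1} = -0.4650677 + (-0.4650677 − (-0.4606185))/3 = -0.4665508
R_{4,1} = (4·(-0.4661774) − (-0.4650677)) / 3 = -0.4665473
R_{4,2} = (16·(-0.4665473) − (-0.4665508)) / 15 = -0.4665471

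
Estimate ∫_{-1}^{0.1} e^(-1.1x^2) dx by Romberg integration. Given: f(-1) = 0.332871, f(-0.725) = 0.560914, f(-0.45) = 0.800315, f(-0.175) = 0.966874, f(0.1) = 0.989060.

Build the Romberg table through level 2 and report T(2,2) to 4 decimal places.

T(0,0) (trapezoid, 1 panel, h=1.1000): 0.727062
T(1,0) (trapezoid, 2 panels, h=0.5500): 0.803704
T(2,0) (trapezoid, 4 panels, h=0.2750): 0.821994
T(1,1) = 0.803704 + (0.803704 − 0.727062)/3 = 0.829251
T(2,1) = 0.821994 + (0.821994 − 0.803704)/3 = 0.828091
T(2,2) = 0.828091 + (0.828091 − 0.829251)/15 = 0.828014

0.8280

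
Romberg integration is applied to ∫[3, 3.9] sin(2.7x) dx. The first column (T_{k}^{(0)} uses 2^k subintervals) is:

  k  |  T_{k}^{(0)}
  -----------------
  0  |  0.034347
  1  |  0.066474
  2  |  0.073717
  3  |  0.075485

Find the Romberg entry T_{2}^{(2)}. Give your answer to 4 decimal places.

Richardson extrapolation on the trapezoidal column (denominator 4−1=3):
T_{1}^{(1)} = (4·0.066474 − 0.034347) / 3 = 0.077183
T_{2}^{(1)} = 0.073717 + (0.073717 − 0.066474)/3 = 0.076131
T_{2}^{(2)} = 0.076131 + (0.076131 − 0.077183)/15 = 0.076061
(Column j=1 coincides with Simpson's rule on the same nodes.)

0.0761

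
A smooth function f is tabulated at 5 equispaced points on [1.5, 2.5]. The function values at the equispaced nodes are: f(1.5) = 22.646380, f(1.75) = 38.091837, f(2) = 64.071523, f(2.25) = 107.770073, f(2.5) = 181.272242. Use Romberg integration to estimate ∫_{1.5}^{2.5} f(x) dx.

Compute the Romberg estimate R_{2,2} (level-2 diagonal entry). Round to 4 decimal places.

R_{0,0} (trapezoid, 1 panel, h=1.0000): 101.959311
R_{1,0} (trapezoid, 2 panels, h=0.5000): 83.015417
R_{2,0} (trapezoid, 4 panels, h=0.2500): 77.973186
R_{1,1} = 83.015417 + (83.015417 − 101.959311)/3 = 76.700786
R_{2,1} = 77.973186 + (77.973186 − 83.015417)/3 = 76.292442
R_{2,2} = 76.292442 + (76.292442 − 76.700786)/15 = 76.265219

76.2652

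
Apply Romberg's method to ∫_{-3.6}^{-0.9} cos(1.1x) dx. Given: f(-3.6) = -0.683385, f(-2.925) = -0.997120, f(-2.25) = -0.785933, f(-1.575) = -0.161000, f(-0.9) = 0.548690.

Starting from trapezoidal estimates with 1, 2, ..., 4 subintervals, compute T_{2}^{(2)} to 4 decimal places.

T_{0}^{(0)} (trapezoid, 1 panel, h=2.7000): -0.181838
T_{1}^{(0)} (trapezoid, 2 panels, h=1.3500): -1.151929
T_{2}^{(0)} (trapezoid, 4 panels, h=0.6750): -1.357695
T_{1}^{(1)} = -1.151929 + (-1.151929 − (-0.181838))/3 = -1.475293
T_{2}^{(1)} = -1.357695 + (-1.357695 − (-1.151929))/3 = -1.426284
T_{2}^{(2)} = -1.426284 + (-1.426284 − (-1.475293))/15 = -1.423017

-1.4230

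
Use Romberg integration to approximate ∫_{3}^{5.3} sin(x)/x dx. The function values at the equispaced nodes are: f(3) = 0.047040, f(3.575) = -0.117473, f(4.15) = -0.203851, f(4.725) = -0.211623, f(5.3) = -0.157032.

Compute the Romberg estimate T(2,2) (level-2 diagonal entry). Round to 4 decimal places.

-0.3513

T(0,0) (trapezoid, 1 panel, h=2.3000): -0.126491
T(1,0) (trapezoid, 2 panels, h=1.1500): -0.297674
T(2,0) (trapezoid, 4 panels, h=0.5750): -0.338067
T(1,1) = -0.297674 + (-0.297674 − (-0.126491))/3 = -0.354735
T(2,1) = -0.338067 + (-0.338067 − (-0.297674))/3 = -0.351531
T(2,2) = -0.351531 + (-0.351531 − (-0.354735))/15 = -0.351317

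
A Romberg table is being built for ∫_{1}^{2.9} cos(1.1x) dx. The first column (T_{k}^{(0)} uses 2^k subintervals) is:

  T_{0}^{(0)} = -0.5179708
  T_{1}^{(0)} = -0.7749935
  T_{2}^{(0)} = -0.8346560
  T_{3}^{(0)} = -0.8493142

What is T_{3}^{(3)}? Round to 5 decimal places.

-0.85418

Richardson extrapolation on the trapezoidal column (denominator 4−1=3):
T_{1}^{(1)} = (4·(-0.7749935) − (-0.5179708)) / 3 = -0.8606677
T_{2}^{(1)} = (4·(-0.8346560) − (-0.7749935)) / 3 = -0.8545435
T_{3}^{(1)} = -0.8493142 + (-0.8493142 − (-0.8346560))/3 = -0.8542003
T_{2}^{(2)} = -0.8545435 + (-0.8545435 − (-0.8606677))/15 = -0.8541352
T_{3}^{(2)} = (16·(-0.8542003) − (-0.8545435)) / 15 = -0.8541774
T_{3}^{(3)} = (64·(-0.8541774) − (-0.8541352)) / 63 = -0.8541781
(Column j=1 coincides with Simpson's rule on the same nodes.)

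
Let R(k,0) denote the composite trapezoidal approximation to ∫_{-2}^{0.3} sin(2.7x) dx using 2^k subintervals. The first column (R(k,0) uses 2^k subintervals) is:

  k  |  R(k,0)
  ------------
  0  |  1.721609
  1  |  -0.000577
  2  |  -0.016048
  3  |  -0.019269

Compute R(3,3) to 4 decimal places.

-0.0209

Richardson extrapolation on the trapezoidal column (denominator 4−1=3):
R(1,1) = (4·(-0.000577) − 1.721609) / 3 = -0.574639
R(2,1) = -0.016048 + (-0.016048 − (-0.000577))/3 = -0.021205
R(3,1) = (4·(-0.019269) − (-0.016048)) / 3 = -0.020343
R(2,2) = (16·(-0.021205) − (-0.574639)) / 15 = 0.015691
R(3,2) = -0.020343 + (-0.020343 − (-0.021205))/15 = -0.020286
R(3,3) = (64·(-0.020286) − 0.015691) / 63 = -0.020857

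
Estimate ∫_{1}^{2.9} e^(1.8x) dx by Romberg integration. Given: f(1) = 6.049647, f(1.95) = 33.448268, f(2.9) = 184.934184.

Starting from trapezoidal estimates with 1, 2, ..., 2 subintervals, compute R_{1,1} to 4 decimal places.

102.8460

R_{0,0} (trapezoid, 1 panel, h=1.9000): 181.434639
R_{1,0} (trapezoid, 2 panels, h=0.9500): 122.493174
R_{1,1} = 122.493174 + (122.493174 − 181.434639)/3 = 102.846019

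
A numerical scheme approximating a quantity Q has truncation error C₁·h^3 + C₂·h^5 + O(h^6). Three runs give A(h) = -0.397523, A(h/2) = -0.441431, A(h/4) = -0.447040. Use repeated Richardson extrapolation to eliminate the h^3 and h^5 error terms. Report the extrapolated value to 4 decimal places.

First eliminate the h^3 term (factor 2^3 = 8):
  B₁ = (8·(-0.441431) − (-0.397523))/7 = -0.447704
  B₂ = (8·(-0.447040) − (-0.441431))/7 = -0.447841
Then eliminate the h^5 term (factor 2^5 = 32):
  (32·(-0.447841) − (-0.447704))/31 = -0.447845

-0.4478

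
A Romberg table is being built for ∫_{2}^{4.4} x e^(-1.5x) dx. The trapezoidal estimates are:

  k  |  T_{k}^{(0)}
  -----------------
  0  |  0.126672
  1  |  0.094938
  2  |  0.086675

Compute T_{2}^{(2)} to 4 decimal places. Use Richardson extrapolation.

T_{1}^{(1)} = (4·0.094938 − 0.126672) / 3 = 0.084360
T_{2}^{(1)} = 0.086675 + (0.086675 − 0.094938)/3 = 0.083921
T_{2}^{(2)} = 0.083921 + (0.083921 − 0.084360)/15 = 0.083892

0.0839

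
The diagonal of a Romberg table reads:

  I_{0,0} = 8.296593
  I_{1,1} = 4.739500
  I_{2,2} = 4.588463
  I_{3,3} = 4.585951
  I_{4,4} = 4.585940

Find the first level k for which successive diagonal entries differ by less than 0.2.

|I_{1,1} − I_{0,0}| = 3.557093 ≥ 0.2
|I_{2,2} − I_{1,1}| = 0.151037 < 0.2

k = 2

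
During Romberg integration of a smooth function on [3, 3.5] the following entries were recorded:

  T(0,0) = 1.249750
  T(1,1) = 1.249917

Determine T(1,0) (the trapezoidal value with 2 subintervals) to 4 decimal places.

1.2499

From T(1,1) = (4·T(1,0) − T(0,0))/3, solve for T(1,0):
4·T(1,0) = 3·1.249917 + 1.249750 = 4.999501
T(1,0) = 1.249875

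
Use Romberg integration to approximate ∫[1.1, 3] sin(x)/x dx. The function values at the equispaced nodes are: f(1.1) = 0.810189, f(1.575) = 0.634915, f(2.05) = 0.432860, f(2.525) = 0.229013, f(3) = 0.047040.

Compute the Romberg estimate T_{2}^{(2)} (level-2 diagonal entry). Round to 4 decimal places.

T_{0}^{(0)} (trapezoid, 1 panel, h=1.9000): 0.814368
T_{1}^{(0)} (trapezoid, 2 panels, h=0.9500): 0.818401
T_{2}^{(0)} (trapezoid, 4 panels, h=0.4750): 0.819566
T_{1}^{(1)} = 0.818401 + (0.818401 − 0.814368)/3 = 0.819745
T_{2}^{(1)} = 0.819566 + (0.819566 − 0.818401)/3 = 0.819954
T_{2}^{(2)} = 0.819954 + (0.819954 − 0.819745)/15 = 0.819968

0.8200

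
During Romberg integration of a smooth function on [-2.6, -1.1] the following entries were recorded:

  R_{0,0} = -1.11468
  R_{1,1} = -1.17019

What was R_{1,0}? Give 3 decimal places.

-1.156

From R_{1,1} = (4·R_{1,0} − R_{0,0})/3, solve for R_{1,0}:
4·R_{1,0} = 3·(-1.17019) + (-1.11468) = -4.62525
R_{1,0} = -1.15631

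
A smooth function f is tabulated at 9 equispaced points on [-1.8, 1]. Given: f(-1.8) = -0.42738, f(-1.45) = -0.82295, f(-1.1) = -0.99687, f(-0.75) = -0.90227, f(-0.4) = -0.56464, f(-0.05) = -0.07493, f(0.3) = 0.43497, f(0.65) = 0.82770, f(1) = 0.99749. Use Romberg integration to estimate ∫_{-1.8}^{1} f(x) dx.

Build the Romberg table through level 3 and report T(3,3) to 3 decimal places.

-0.650

T(0,0) (trapezoid, 1 panel, h=2.8000): 0.79815
T(1,0) (trapezoid, 2 panels, h=1.4000): -0.39142
T(2,0) (trapezoid, 4 panels, h=0.7000): -0.58904
T(3,0) (trapezoid, 8 panels, h=0.3500): -0.63488
T(1,1) = -0.39142 + (-0.39142 − 0.79815)/3 = -0.78794
T(2,1) = -0.58904 + (-0.58904 − (-0.39142))/3 = -0.65491
T(3,1) = -0.63488 + (-0.63488 − (-0.58904))/3 = -0.65016
T(2,2) = -0.65491 + (-0.65491 − (-0.78794))/15 = -0.64604
T(3,2) = -0.65016 + (-0.65016 − (-0.65491))/15 = -0.64984
T(3,3) = -0.64984 + (-0.64984 − (-0.64604))/63 = -0.64990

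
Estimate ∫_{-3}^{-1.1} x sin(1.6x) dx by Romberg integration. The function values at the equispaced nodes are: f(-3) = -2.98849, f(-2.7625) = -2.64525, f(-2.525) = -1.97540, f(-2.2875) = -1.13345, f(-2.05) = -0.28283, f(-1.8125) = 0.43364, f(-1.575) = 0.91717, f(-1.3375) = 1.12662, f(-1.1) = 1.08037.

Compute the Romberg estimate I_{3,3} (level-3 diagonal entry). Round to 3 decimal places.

I_{0,0} (trapezoid, 1 panel, h=1.9000): -1.81271
I_{1,0} (trapezoid, 2 panels, h=0.9500): -1.17505
I_{2,0} (trapezoid, 4 panels, h=0.4750): -1.09018
I_{3,0} (trapezoid, 8 panels, h=0.2375): -1.07197
I_{1,1} = -1.17505 + (-1.17505 − (-1.81271))/3 = -0.96250
I_{2,1} = -1.09018 + (-1.09018 − (-1.17505))/3 = -1.06189
I_{3,1} = -1.07197 + (-1.07197 − (-1.09018))/3 = -1.06590
I_{2,2} = -1.06189 + (-1.06189 − (-0.96250))/15 = -1.06852
I_{3,2} = -1.06590 + (-1.06590 − (-1.06189))/15 = -1.06617
I_{3,3} = -1.06617 + (-1.06617 − (-1.06852))/63 = -1.06613

-1.066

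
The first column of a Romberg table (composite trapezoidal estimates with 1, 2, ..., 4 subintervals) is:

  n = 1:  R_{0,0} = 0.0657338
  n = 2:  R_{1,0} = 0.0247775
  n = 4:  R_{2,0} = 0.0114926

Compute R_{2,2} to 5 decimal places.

R_{1,1} = (4·0.0247775 − 0.0657338) / 3 = 0.0111254
R_{2,1} = 0.0114926 + (0.0114926 − 0.0247775)/3 = 0.0070643
R_{2,2} = (16·0.0070643 − 0.0111254) / 15 = 0.0067936
(Column j=1 coincides with Simpson's rule on the same nodes.)

0.00679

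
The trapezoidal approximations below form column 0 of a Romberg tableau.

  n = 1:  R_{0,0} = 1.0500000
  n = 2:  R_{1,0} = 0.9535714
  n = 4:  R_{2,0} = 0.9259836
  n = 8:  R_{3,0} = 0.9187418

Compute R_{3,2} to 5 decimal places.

Richardson extrapolation on the trapezoidal column (denominator 4−1=3):
R_{2,1} = (4·0.9259836 − 0.9535714) / 3 = 0.9167877
R_{3,1} = (4·0.9187418 − 0.9259836) / 3 = 0.9163279
R_{3,2} = 0.9163279 + (0.9163279 − 0.9167877)/15 = 0.9162972

0.91630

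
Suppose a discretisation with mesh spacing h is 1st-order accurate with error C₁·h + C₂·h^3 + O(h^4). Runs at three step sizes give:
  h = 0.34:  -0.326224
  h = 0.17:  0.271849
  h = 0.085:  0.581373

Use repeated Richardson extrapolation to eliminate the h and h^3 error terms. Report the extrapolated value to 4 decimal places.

0.8939

First eliminate the h term (factor 2^1 = 2):
  B₁ = (2·0.271849 − (-0.326224))/1 = 0.869922
  B₂ = (2·0.581373 − 0.271849)/1 = 0.890897
Then eliminate the h^3 term (factor 2^3 = 8):
  (8·0.890897 − 0.869922)/7 = 0.893893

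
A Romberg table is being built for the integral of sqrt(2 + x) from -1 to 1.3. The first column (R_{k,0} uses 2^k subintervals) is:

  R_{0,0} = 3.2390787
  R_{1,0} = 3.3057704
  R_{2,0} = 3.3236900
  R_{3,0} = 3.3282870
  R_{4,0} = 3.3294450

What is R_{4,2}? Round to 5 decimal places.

Richardson extrapolation on the trapezoidal column (denominator 4−1=3):
R_{3,1} = (4·3.3282870 − 3.3236900) / 3 = 3.3298193
R_{4,1} = 3.3294450 + (3.3294450 − 3.3282870)/3 = 3.3298310
R_{4,2} = 3.3298310 + (3.3298310 − 3.3298193)/15 = 3.3298318

3.32983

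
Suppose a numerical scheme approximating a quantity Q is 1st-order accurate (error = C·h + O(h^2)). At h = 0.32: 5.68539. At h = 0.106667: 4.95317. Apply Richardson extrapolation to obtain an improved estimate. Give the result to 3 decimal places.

The leading error scales as h; refining by a factor of 3 reduces it by 3^1 = 3.
Extrapolated value = (3·A(h/3) − A(h)) / (3 − 1)
= (3·4.95317 − 5.68539) / 2
= 9.17412 / 2 = 4.58706

4.587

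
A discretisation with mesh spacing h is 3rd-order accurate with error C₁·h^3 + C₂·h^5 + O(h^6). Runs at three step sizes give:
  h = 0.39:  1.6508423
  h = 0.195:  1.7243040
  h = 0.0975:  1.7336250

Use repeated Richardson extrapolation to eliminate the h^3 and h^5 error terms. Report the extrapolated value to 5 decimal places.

1.73496

First eliminate the h^3 term (factor 2^3 = 8):
  B₁ = (8·1.7243040 − 1.6508423)/7 = 1.7347985
  B₂ = (8·1.7336250 − 1.7243040)/7 = 1.7349566
Then eliminate the h^5 term (factor 2^5 = 32):
  (32·1.7349566 − 1.7347985)/31 = 1.7349617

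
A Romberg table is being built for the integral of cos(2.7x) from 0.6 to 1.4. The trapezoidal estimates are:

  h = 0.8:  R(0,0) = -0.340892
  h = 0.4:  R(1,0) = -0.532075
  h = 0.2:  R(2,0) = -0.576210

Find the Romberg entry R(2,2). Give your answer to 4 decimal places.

R(1,1) = (4·(-0.532075) − (-0.340892)) / 3 = -0.595803
R(2,1) = -0.576210 + (-0.576210 − (-0.532075))/3 = -0.590922
R(2,2) = (16·(-0.590922) − (-0.595803)) / 15 = -0.590597
(Column j=1 coincides with Simpson's rule on the same nodes.)

-0.5906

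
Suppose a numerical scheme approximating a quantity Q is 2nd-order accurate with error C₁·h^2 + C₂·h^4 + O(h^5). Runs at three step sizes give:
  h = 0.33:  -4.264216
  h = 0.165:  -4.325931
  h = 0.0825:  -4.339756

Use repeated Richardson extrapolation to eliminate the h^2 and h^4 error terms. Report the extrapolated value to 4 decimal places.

First eliminate the h^2 term (factor 2^2 = 4):
  B₁ = (4·(-4.325931) − (-4.264216))/3 = -4.346503
  B₂ = (4·(-4.339756) − (-4.325931))/3 = -4.344364
Then eliminate the h^4 term (factor 2^4 = 16):
  (16·(-4.344364) − (-4.346503))/15 = -4.344221

-4.3442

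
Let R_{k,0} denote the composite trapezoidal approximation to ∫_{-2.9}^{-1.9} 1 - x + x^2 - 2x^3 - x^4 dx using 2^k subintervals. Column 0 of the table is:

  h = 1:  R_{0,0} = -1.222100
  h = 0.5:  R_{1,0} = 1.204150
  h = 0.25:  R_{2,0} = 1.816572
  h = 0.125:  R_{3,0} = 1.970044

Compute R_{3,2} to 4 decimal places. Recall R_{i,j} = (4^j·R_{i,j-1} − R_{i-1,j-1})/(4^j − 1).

2.0212

Richardson extrapolation on the trapezoidal column (denominator 4−1=3):
R_{2,1} = (4·1.816572 − 1.204150) / 3 = 2.020713
R_{3,1} = (4·1.970044 − 1.816572) / 3 = 2.021201
R_{3,2} = (16·2.021201 − 2.020713) / 15 = 2.021234
(Column j=1 coincides with Simpson's rule on the same nodes.)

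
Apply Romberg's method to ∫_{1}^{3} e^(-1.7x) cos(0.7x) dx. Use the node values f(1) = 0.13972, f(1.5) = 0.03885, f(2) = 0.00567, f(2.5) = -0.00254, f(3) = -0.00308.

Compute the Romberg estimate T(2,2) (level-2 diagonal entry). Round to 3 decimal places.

0.049

T(0,0) (trapezoid, 1 panel, h=2.0000): 0.13664
T(1,0) (trapezoid, 2 panels, h=1.0000): 0.07399
T(2,0) (trapezoid, 4 panels, h=0.5000): 0.05515
T(1,1) = 0.07399 + (0.07399 − 0.13664)/3 = 0.05311
T(2,1) = 0.05515 + (0.05515 − 0.07399)/3 = 0.04887
T(2,2) = 0.04887 + (0.04887 − 0.05311)/15 = 0.04859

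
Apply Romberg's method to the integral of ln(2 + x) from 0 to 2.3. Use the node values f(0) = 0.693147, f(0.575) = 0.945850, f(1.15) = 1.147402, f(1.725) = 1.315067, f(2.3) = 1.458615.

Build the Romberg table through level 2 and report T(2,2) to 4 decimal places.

T(0,0) (trapezoid, 1 panel, h=2.3000): 2.474526
T(1,0) (trapezoid, 2 panels, h=1.1500): 2.556775
T(2,0) (trapezoid, 4 panels, h=0.5750): 2.578415
T(1,1) = 2.556775 + (2.556775 − 2.474526)/3 = 2.584191
T(2,1) = 2.578415 + (2.578415 − 2.556775)/3 = 2.585628
T(2,2) = 2.585628 + (2.585628 − 2.584191)/15 = 2.585724

2.5857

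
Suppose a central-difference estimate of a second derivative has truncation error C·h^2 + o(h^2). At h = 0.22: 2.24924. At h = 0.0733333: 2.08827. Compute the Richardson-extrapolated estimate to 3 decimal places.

Extrapolated value = (9·A(h/3) − A(h)) / (9 − 1)
= (9·2.08827 − 2.24924) / 8
= 16.54519 / 8 = 2.06815

2.068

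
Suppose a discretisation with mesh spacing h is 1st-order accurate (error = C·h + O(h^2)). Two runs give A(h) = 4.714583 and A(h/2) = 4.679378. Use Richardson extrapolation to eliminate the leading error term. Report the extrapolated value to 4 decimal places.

4.6442

The leading error scales as h; refining by a factor of 2 reduces it by 2^1 = 2.
Extrapolated value = (2·A(h/2) − A(h)) / (2 − 1)
= (2·4.679378 − 4.714583) / 1
= 4.644173 / 1 = 4.644173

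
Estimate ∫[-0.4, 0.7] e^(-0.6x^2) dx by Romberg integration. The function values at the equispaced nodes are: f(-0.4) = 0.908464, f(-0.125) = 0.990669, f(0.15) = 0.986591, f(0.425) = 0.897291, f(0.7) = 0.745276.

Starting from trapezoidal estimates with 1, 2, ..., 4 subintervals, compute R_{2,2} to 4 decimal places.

1.0246

R_{0,0} (trapezoid, 1 panel, h=1.1000): 0.909557
R_{1,0} (trapezoid, 2 panels, h=0.5500): 0.997404
R_{2,0} (trapezoid, 4 panels, h=0.2750): 1.017891
R_{1,1} = 0.997404 + (0.997404 − 0.909557)/3 = 1.026686
R_{2,1} = 1.017891 + (1.017891 − 0.997404)/3 = 1.024720
R_{2,2} = 1.024720 + (1.024720 − 1.026686)/15 = 1.024589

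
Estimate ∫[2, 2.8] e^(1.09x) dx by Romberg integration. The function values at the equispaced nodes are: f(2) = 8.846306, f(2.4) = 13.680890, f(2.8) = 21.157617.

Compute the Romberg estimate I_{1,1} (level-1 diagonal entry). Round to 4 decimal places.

11.2970

I_{0,0} (trapezoid, 1 panel, h=0.8000): 12.001569
I_{1,0} (trapezoid, 2 panels, h=0.4000): 11.473141
I_{1,1} = 11.473141 + (11.473141 − 12.001569)/3 = 11.296998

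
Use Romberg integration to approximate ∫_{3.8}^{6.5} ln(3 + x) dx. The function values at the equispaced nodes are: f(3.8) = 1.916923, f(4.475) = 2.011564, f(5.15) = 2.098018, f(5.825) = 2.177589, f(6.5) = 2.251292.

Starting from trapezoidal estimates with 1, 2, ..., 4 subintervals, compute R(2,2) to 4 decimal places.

5.6522

R(0,0) (trapezoid, 1 panel, h=2.7000): 5.627090
R(1,0) (trapezoid, 2 panels, h=1.3500): 5.645869
R(2,0) (trapezoid, 4 panels, h=0.6750): 5.650613
R(1,1) = 5.645869 + (5.645869 − 5.627090)/3 = 5.652129
R(2,1) = 5.650613 + (5.650613 − 5.645869)/3 = 5.652194
R(2,2) = 5.652194 + (5.652194 − 5.652129)/15 = 5.652198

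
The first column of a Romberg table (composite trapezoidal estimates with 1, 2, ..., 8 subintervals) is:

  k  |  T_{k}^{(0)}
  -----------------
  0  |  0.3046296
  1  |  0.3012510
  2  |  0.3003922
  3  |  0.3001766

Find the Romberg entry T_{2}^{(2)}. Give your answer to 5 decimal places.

0.30010

T_{1}^{(1)} = (4·0.3012510 − 0.3046296) / 3 = 0.3001248
T_{2}^{(1)} = (4·0.3003922 − 0.3012510) / 3 = 0.3001059
T_{2}^{(2)} = 0.3001059 + (0.3001059 − 0.3001248)/15 = 0.3001046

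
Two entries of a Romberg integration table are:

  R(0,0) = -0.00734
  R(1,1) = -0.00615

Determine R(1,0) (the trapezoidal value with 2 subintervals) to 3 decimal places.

-0.006

From R(1,1) = (4·R(1,0) − R(0,0))/3, solve for R(1,0):
4·R(1,0) = 3·(-0.00615) + (-0.00734) = -0.02579
R(1,0) = -0.00645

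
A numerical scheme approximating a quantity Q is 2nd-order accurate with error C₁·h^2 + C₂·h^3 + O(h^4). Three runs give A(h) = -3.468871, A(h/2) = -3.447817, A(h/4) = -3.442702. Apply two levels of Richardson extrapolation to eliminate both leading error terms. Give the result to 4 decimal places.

-3.4410

First eliminate the h^2 term (factor 2^2 = 4):
  B₁ = (4·(-3.447817) − (-3.468871))/3 = -3.440799
  B₂ = (4·(-3.442702) − (-3.447817))/3 = -3.440997
Then eliminate the h^3 term (factor 2^3 = 8):
  (8·(-3.440997) − (-3.440799))/7 = -3.441025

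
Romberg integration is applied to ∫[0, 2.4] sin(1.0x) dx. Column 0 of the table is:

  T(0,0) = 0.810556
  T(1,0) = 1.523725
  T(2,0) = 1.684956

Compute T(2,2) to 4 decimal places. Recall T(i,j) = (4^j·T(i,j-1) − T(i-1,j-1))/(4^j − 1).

1.7372

Richardson extrapolation on the trapezoidal column (denominator 4−1=3):
T(1,1) = (4·1.523725 − 0.810556) / 3 = 1.761448
T(2,1) = (4·1.684956 − 1.523725) / 3 = 1.738700
T(2,2) = 1.738700 + (1.738700 − 1.761448)/15 = 1.737183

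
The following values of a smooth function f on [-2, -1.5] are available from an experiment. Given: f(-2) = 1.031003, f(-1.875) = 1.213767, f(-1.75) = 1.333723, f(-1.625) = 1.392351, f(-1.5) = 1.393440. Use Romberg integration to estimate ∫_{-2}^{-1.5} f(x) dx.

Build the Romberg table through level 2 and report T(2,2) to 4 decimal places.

0.6465

T(0,0) (trapezoid, 1 panel, h=0.5000): 0.606111
T(1,0) (trapezoid, 2 panels, h=0.2500): 0.636486
T(2,0) (trapezoid, 4 panels, h=0.1250): 0.644008
T(1,1) = 0.636486 + (0.636486 − 0.606111)/3 = 0.646611
T(2,1) = 0.644008 + (0.644008 − 0.636486)/3 = 0.646515
T(2,2) = 0.646515 + (0.646515 − 0.646611)/15 = 0.646509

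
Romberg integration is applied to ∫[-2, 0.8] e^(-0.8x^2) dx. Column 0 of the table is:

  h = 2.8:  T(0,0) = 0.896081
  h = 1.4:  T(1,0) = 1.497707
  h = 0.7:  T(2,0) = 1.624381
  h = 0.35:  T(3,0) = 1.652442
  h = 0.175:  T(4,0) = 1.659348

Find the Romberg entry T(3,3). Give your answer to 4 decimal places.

Richardson extrapolation on the trapezoidal column (denominator 4−1=3):
T(1,1) = 1.497707 + (1.497707 − 0.896081)/3 = 1.698249
T(2,1) = (4·1.624381 − 1.497707) / 3 = 1.666606
T(3,1) = (4·1.652442 − 1.624381) / 3 = 1.661796
T(2,2) = (16·1.666606 − 1.698249) / 15 = 1.664496
T(3,2) = (16·1.661796 − 1.666606) / 15 = 1.661475
T(3,3) = 1.661475 + (1.661475 − 1.664496)/63 = 1.661427

1.6614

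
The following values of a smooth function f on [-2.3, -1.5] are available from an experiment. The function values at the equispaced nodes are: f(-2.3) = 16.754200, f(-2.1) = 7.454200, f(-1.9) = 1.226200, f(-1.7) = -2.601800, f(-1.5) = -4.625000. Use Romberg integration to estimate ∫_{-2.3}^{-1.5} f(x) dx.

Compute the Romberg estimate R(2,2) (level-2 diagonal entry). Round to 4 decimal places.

R(0,0) (trapezoid, 1 panel, h=0.8000): 4.851680
R(1,0) (trapezoid, 2 panels, h=0.4000): 2.916320
R(2,0) (trapezoid, 4 panels, h=0.2000): 2.428640
R(1,1) = 2.916320 + (2.916320 − 4.851680)/3 = 2.271200
R(2,1) = 2.428640 + (2.428640 − 2.916320)/3 = 2.266080
R(2,2) = 2.266080 + (2.266080 − 2.271200)/15 = 2.265739

2.2657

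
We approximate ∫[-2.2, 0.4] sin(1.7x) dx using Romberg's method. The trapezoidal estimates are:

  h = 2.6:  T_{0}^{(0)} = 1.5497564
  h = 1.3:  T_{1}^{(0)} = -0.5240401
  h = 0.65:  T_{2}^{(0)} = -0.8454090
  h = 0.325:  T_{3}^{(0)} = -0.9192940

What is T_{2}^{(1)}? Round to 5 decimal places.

-0.95253

Richardson extrapolation on the trapezoidal column (denominator 4−1=3):
T_{2}^{(1)} = (4·(-0.8454090) − (-0.5240401)) / 3 = -0.9525320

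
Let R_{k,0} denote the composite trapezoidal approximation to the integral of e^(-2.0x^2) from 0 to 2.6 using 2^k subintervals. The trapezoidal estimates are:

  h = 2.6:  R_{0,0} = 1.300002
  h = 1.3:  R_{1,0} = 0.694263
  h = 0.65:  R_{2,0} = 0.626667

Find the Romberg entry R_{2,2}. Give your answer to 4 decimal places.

0.6116

Richardson extrapolation on the trapezoidal column (denominator 4−1=3):
R_{1,1} = (4·0.694263 − 1.300002) / 3 = 0.492350
R_{2,1} = 0.626667 + (0.626667 − 0.694263)/3 = 0.604135
R_{2,2} = (16·0.604135 − 0.492350) / 15 = 0.611587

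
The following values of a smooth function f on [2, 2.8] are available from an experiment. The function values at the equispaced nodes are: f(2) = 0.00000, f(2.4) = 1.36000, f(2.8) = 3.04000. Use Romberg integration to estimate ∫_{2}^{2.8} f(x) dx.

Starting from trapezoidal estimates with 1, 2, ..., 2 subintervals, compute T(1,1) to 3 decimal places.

1.131

T(0,0) (trapezoid, 1 panel, h=0.8000): 1.21600
T(1,0) (trapezoid, 2 panels, h=0.4000): 1.15200
T(1,1) = 1.15200 + (1.15200 − 1.21600)/3 = 1.13067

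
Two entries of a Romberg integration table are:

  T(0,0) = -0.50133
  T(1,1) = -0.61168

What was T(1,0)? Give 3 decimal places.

-0.584

From T(1,1) = (4·T(1,0) − T(0,0))/3, solve for T(1,0):
4·T(1,0) = 3·(-0.61168) + (-0.50133) = -2.33637
T(1,0) = -0.58409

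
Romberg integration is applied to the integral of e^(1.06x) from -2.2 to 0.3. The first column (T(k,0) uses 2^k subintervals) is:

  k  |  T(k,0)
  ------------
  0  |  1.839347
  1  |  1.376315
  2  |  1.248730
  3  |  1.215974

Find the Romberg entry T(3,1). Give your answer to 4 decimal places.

1.2051

Richardson extrapolation on the trapezoidal column (denominator 4−1=3):
T(3,1) = 1.215974 + (1.215974 − 1.248730)/3 = 1.205055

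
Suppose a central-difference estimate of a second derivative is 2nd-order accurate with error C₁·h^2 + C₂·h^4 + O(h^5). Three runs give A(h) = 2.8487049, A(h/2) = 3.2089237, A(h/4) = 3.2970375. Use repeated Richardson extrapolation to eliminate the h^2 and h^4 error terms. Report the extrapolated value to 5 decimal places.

3.32624

First eliminate the h^2 term (factor 2^2 = 4):
  B₁ = (4·3.2089237 − 2.8487049)/3 = 3.3289966
  B₂ = (4·3.2970375 − 3.2089237)/3 = 3.3264088
Then eliminate the h^4 term (factor 2^4 = 16):
  (16·3.3264088 − 3.3289966)/15 = 3.3262363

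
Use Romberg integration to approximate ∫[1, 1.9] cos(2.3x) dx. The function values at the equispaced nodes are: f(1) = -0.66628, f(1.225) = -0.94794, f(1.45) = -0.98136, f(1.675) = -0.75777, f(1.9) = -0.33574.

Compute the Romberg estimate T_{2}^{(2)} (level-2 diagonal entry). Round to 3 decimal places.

T_{0}^{(0)} (trapezoid, 1 panel, h=0.9000): -0.45091
T_{1}^{(0)} (trapezoid, 2 panels, h=0.4500): -0.66707
T_{2}^{(0)} (trapezoid, 4 panels, h=0.2250): -0.71732
T_{1}^{(1)} = -0.66707 + (-0.66707 − (-0.45091))/3 = -0.73912
T_{2}^{(1)} = -0.71732 + (-0.71732 − (-0.66707))/3 = -0.73407
T_{2}^{(2)} = -0.73407 + (-0.73407 − (-0.73912))/15 = -0.73373

-0.734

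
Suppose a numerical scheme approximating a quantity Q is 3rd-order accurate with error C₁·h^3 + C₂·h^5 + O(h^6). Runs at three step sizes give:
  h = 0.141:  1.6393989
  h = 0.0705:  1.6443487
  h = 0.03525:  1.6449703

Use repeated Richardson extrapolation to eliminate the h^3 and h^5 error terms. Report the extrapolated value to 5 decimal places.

1.64506

First eliminate the h^3 term (factor 2^3 = 8):
  B₁ = (8·1.6443487 − 1.6393989)/7 = 1.6450558
  B₂ = (8·1.6449703 − 1.6443487)/7 = 1.6450591
Then eliminate the h^5 term (factor 2^5 = 32):
  (32·1.6450591 − 1.6450558)/31 = 1.6450592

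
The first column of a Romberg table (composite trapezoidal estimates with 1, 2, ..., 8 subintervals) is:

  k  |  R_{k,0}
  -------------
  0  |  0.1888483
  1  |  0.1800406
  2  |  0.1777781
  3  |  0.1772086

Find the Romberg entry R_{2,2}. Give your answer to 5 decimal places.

0.17702

R_{1,1} = (4·0.1800406 − 0.1888483) / 3 = 0.1771047
R_{2,1} = 0.1777781 + (0.1777781 − 0.1800406)/3 = 0.1770239
R_{2,2} = (16·0.1770239 − 0.1771047) / 15 = 0.1770185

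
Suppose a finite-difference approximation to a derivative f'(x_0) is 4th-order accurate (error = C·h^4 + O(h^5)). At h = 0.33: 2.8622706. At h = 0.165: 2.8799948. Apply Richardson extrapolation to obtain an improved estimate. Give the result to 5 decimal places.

2.88118

Extrapolated value = (16·A(h/2) − A(h)) / (16 − 1)
= (16·2.8799948 − 2.8622706) / 15
= 43.2176462 / 15 = 2.8811764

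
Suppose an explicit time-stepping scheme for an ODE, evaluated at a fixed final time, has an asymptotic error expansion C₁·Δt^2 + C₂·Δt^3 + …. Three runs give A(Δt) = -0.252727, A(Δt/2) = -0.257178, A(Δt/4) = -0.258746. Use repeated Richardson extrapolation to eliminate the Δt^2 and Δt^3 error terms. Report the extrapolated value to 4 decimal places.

First eliminate the Δt^2 term (factor 2^2 = 4):
  B₁ = (4·(-0.257178) − (-0.252727))/3 = -0.258662
  B₂ = (4·(-0.258746) − (-0.257178))/3 = -0.259269
Then eliminate the Δt^3 term (factor 2^3 = 8):
  (8·(-0.259269) − (-0.258662))/7 = -0.259356

-0.2594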